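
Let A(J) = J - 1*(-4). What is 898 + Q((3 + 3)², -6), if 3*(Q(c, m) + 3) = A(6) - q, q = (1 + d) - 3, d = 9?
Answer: 896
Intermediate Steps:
A(J) = 4 + J (A(J) = J + 4 = 4 + J)
q = 7 (q = (1 + 9) - 3 = 10 - 3 = 7)
Q(c, m) = -2 (Q(c, m) = -3 + ((4 + 6) - 1*7)/3 = -3 + (10 - 7)/3 = -3 + (⅓)*3 = -3 + 1 = -2)
898 + Q((3 + 3)², -6) = 898 - 2 = 896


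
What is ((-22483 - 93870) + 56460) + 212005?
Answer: 152112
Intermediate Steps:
((-22483 - 93870) + 56460) + 212005 = (-116353 + 56460) + 212005 = -59893 + 212005 = 152112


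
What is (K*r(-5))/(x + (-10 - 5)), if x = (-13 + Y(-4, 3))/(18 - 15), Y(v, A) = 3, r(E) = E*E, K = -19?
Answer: 285/11 ≈ 25.909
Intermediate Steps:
r(E) = E²
x = -10/3 (x = (-13 + 3)/(18 - 15) = -10/3 ≈ -3.3333)
(K*r(-5))/(x + (-10 - 5)) = (-19*(-5)²)/(-10/3 + (-10 - 5)) = (-19*25)/(-10/3 - 15) = -475/(-55/3) = -475*(-3/55) = 285/11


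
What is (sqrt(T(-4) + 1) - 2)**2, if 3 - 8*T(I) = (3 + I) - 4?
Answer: (2 - sqrt(2))**2 ≈ 0.34315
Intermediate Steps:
T(I) = 1/2 - I/8 (T(I) = 3/8 - ((3 + I) - 4)/8 = 3/8 - (-1 + I)/8 = 3/8 + (1/8 - I/8) = 1/2 - I/8)
(sqrt(T(-4) + 1) - 2)**2 = (sqrt((1/2 - 1/8*(-4)) + 1) - 2)**2 = (sqrt((1/2 + 1/2) + 1) - 2)**2 = (sqrt(1 + 1) - 2)**2 = (sqrt(2) - 2)**2 = (-2 + sqrt(2))**2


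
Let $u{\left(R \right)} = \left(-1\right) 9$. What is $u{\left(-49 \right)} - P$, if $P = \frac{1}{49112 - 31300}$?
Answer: $- \frac{160309}{17812} \approx -9.0001$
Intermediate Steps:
$u{\left(R \right)} = -9$
$P = \frac{1}{17812} \approx 5.6142 \cdot 10^{-5}$
$u{\left(-49 \right)} - P = -9 - \frac{1}{17812} = - \frac{160309}{17812}$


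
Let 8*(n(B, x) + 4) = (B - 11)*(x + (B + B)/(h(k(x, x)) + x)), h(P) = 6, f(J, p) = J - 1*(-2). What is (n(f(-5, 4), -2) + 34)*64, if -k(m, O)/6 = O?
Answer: 2312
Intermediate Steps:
k(m, O) = -6*O
f(J, p) = 2 + J (f(J, p) = J + 2 = 2 + J)
n(B, x) = -4 + (-11 + B)*(x + 2*B/(6 + x))/8 (n(B, x) = -4 + ((B - 11)*(x + (B + B)/(6 + x)))/8 = -4 + ((-11 + B)*(x + (2*B)/(6 + x)))/8 = -4 + ((-11 + B)*(x + 2*B/(6 + x)))/8 = -4 + (-11 + B)*(x + 2*B/(6 + x))/8)
(n(f(-5, 4), -2) + 34)*64 = ((-192 - 98*(-2) - 22*(2 - 5) - 11*(-2)² + 2*(2 - 5)² + (2 - 5)*(-2)² + 6*(2 - 5)*(-2))/(8*(6 - 2)) + 34)*64 = ((⅛)*(-192 + 196 - 22*(-3) - 11*4 + 2*(-3)² - 3*4 + 6*(-3)*(-2))/4 + 34)*64 = ((⅛)*(¼)*(-192 + 196 + 66 - 44 + 2*9 - 12 + 36) + 34)*64 = ((⅛)*(¼)*(-192 + 196 + 66 - 44 + 18 - 12 + 36) + 34)*64 = ((⅛)*(¼)*68 + 34)*64 = (17/8 + 34)*64 = (289/8)*64 = 2312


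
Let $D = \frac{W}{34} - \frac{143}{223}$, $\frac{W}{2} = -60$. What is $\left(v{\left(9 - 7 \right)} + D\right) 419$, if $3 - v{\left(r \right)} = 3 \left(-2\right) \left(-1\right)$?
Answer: $- \frac{11390096}{3791} \approx -3004.5$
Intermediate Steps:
$W = -120$ ($W = 2 \left(-60\right) = -120$)
$D = - \frac{15811}{3791}$ ($D = - \frac{120}{34} - \frac{143}{223} = \left(-120\right) \frac{1}{34} - \frac{143}{223} = - \frac{60}{17} - \frac{143}{223} = - \frac{15811}{3791} \approx -4.1707$)
$v{\left(r \right)} = -3$ ($v{\left(r \right)} = 3 - 3 \left(-2\right) \left(-1\right) = 3 - \left(-6\right) \left(-1\right) = 3 - 6 = -3$)
$\left(v{\left(9 - 7 \right)} + D\right) 419 = \left(-3 - \frac{15811}{3791}\right) 419 = \left(- \frac{27184}{3791}\right) 419 = - \frac{11390096}{3791}$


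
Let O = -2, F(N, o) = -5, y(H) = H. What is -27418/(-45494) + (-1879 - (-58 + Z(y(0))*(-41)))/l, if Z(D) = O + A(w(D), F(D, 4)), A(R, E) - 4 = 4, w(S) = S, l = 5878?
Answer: 44754977/133706866 ≈ 0.33472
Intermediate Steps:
A(R, E) = 8 (A(R, E) = 4 + 4 = 8)
Z(D) = 6 (Z(D) = -2 + 8 = 6)
-27418/(-45494) + (-1879 - (-58 + Z(y(0))*(-41)))/l = -27418/(-45494) + (-1879 - (-58 + 6*(-41)))/5878 = -27418*(-1/45494) + (-1879 - (-58 - 246))*(1/5878) = 13709/22747 + (-1879 - 1*(-304))*(1/5878) = 13709/22747 + (-1879 + 304)*(1/5878) = 13709/22747 - 1575*1/5878 = 13709/22747 - 1575/5878 = 44754977/133706866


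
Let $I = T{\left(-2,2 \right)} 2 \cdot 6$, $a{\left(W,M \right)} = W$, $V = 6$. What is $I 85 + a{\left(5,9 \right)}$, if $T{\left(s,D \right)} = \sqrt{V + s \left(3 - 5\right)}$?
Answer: $5 + 1020 \sqrt{10} \approx 3230.5$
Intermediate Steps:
$T{\left(s,D \right)} = \sqrt{6 - 2 s}$ ($T{\left(s,D \right)} = \sqrt{6 + s \left(3 - 5\right)} = \sqrt{6 + s \left(-2\right)} = \sqrt{6 - 2 s}$)
$I = 12 \sqrt{10}$ ($I = \sqrt{6 - -4} \cdot 2 \cdot 6 = \sqrt{6 + 4} \cdot 2 \cdot 6 = \sqrt{10} \cdot 2 \cdot 6 = 2 \sqrt{10} \cdot 6 = 12 \sqrt{10} \approx 37.947$)
$I 85 + a{\left(5,9 \right)} = 12 \sqrt{10} \cdot 85 + 5 = 1020 \sqrt{10} + 5 = 5 + 1020 \sqrt{10}$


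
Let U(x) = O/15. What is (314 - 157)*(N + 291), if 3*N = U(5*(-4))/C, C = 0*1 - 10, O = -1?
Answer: 20559307/450 ≈ 45687.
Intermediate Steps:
U(x) = -1/15
C = -10 (C = 0 - 10 = -10)
N = 1/450 (N = (-1/15/(-10))/3 = (-1/15*(-⅒))/3 = (⅓)*(1/150) = 1/450 ≈ 0.0022222)
(314 - 157)*(N + 291) = (314 - 157)*(1/450 + 291) = 157*(130951/450) = 20559307/450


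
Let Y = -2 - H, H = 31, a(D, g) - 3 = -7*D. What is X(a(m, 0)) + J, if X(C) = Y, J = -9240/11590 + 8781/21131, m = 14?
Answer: -817545222/24490829 ≈ -33.382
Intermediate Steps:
a(D, g) = 3 - 7*D
J = -9347865/24490829 (J = -9240*1/11590 + 8781*(1/21131) = -924/1159 + 8781/21131 = -9347865/24490829 ≈ -0.38169)
Y = -33 (Y = -2 - 1*31 = -2 - 31 = -33)
X(C) = -33
X(a(m, 0)) + J = -33 - 9347865/24490829 = -817545222/24490829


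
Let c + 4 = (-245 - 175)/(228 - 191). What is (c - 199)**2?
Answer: 62900761/1369 ≈ 45947.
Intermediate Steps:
c = -568/37 (c = -4 + (-245 - 175)/(228 - 191) = -4 - 420/37 = -568/37 ≈ -15.351)
(c - 199)**2 = (-568/37 - 199)**2 = (-7931/37)**2 = 62900761/1369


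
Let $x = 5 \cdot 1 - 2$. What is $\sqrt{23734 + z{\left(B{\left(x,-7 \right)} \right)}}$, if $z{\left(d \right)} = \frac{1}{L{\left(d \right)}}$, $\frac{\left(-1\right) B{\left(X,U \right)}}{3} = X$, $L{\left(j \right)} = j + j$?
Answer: $\frac{\sqrt{854422}}{6} \approx 154.06$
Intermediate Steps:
$L{\left(j \right)} = 2 j$
$x = 3$ ($x = 5 - 2 = 3$)
$B{\left(X,U \right)} = - 3 X$
$z{\left(d \right)} = \frac{1}{2 d}$
$\sqrt{23734 + z{\left(B{\left(x,-7 \right)} \right)}} = \sqrt{23734 + \frac{1}{2 \left(\left(-3\right) 3\right)}} = \sqrt{23734 + \frac{1}{2 \left(-9\right)}} = \sqrt{23734 + \frac{1}{2} \left(- \frac{1}{9}\right)} = \sqrt{23734 - \frac{1}{18}} = \sqrt{\frac{427211}{18}} = \frac{\sqrt{854422}}{6}$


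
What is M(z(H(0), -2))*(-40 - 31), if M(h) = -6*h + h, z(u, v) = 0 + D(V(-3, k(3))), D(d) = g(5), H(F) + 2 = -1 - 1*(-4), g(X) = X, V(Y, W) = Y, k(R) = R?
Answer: 1775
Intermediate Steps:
H(F) = 1 (H(F) = -2 + (-1 - 1*(-4)) = -2 + (-1 + 4) = -2 + 3 = 1)
D(d) = 5
z(u, v) = 5 (z(u, v) = 0 + 5 = 5)
M(h) = -5*h
M(z(H(0), -2))*(-40 - 31) = (-5*5)*(-40 - 31) = -25*(-71) = 1775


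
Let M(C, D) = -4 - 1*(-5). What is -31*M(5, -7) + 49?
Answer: 18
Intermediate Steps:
M(C, D) = 1 (M(C, D) = -4 + 5 = 1)
-31*M(5, -7) + 49 = -31*1 + 49 = -31 + 49 = 18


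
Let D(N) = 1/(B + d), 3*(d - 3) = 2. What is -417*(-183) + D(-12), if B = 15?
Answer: 4273419/56 ≈ 76311.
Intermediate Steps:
d = 11/3 (d = 3 + (⅓)*2 = 3 + ⅔ = 11/3 ≈ 3.6667)
D(N) = 3/56 (D(N) = 1/(15 + 11/3) = 1/(56/3) = 3/56)
-417*(-183) + D(-12) = -417*(-183) + 3/56 = 76311 + 3/56 = 4273419/56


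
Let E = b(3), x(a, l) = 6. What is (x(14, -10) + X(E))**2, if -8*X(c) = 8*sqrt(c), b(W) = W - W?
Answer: 36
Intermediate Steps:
b(W) = 0
E = 0
X(c) = -sqrt(c)
(x(14, -10) + X(E))**2 = (6 - sqrt(0))**2 = (6 - 1*0)**2 = (6 + 0)**2 = 6**2 = 36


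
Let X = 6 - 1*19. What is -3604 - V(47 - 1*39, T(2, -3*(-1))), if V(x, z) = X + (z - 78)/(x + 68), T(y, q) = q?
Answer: -272841/76 ≈ -3590.0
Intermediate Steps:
X = -13 (X = 6 - 19 = -13)
V(x, z) = -13 + (-78 + z)/(68 + x) (V(x, z) = -13 + (z - 78)/(x + 68) = -13 + (-78 + z)/(68 + x))
-3604 - V(47 - 1*39, T(2, -3*(-1))) = -3604 - (-962 - 3*(-1) - 13*(47 - 1*39))/(68 + (47 - 1*39)) = -3604 - (-962 + 3 - 13*(47 - 39))/(68 + (47 - 39)) = -3604 - (-962 + 3 - 13*8)/(68 + 8) = -3604 - (-962 + 3 - 104)/76 = -3604 - (-1063)/76 = -3604 - 1*(-1063/76) = -3604 + 1063/76 = -272841/76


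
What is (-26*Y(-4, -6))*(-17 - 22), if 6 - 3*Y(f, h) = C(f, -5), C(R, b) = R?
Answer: 3380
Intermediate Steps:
Y(f, h) = 2 - f/3
(-26*Y(-4, -6))*(-17 - 22) = (-26*(2 - ⅓*(-4)))*(-17 - 22) = -26*(2 + 4/3)*(-39) = -26*10/3*(-39) = -260/3*(-39) = 3380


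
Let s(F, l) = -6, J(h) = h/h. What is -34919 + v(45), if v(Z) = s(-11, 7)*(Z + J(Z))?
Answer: -35195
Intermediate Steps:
J(h) = 1
v(Z) = -6 - 6*Z (v(Z) = -6*(Z + 1) = -6*(1 + Z) = -6 - 6*Z)
-34919 + v(45) = -34919 + (-6 - 6*45) = -34919 + (-6 - 270) = -34919 - 276 = -35195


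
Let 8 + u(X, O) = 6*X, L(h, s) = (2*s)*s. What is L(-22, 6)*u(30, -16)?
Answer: 12384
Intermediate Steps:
L(h, s) = 2*s²
u(X, O) = -8 + 6*X
L(-22, 6)*u(30, -16) = (2*6²)*(-8 + 6*30) = (2*36)*(-8 + 180) = 72*172 = 12384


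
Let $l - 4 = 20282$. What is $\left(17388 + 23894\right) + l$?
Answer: $61568$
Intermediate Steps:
$l = 20286$ ($l = 4 + 20282 = 20286$)
$\left(17388 + 23894\right) + l = \left(17388 + 23894\right) + 20286 = 41282 + 20286 = 61568$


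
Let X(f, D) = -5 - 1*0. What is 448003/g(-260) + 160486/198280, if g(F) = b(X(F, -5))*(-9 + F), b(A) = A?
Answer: 8904588851/26668660 ≈ 333.90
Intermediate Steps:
X(f, D) = -5 (X(f, D) = -5 + 0 = -5)
g(F) = 45 - 5*F (g(F) = -5*(-9 + F) = 45 - 5*F)
448003/g(-260) + 160486/198280 = 448003/(45 - 5*(-260)) + 160486/198280 = 448003/(45 + 1300) + 160486*(1/198280) = 448003/1345 + 80243/99140 = 8904588851/26668660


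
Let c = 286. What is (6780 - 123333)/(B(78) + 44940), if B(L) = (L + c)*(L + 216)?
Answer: -38851/50652 ≈ -0.76702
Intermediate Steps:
B(L) = (216 + L)*(286 + L) (B(L) = (L + 286)*(L + 216) = (286 + L)*(216 + L) = (216 + L)*(286 + L))
(6780 - 123333)/(B(78) + 44940) = (6780 - 123333)/((61776 + 78² + 502*78) + 44940) = -116553/((61776 + 6084 + 39156) + 44940) = -116553/(107016 + 44940) = -116553/151956 = -116553*1/151956 = -38851/50652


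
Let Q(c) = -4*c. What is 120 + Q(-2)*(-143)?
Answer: -1024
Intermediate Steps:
120 + Q(-2)*(-143) = 120 - 4*(-2)*(-143) = 120 + 8*(-143) = 120 - 1144 = -1024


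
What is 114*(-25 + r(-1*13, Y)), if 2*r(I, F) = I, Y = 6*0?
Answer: -3591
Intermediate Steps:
Y = 0
r(I, F) = I/2
114*(-25 + r(-1*13, Y)) = 114*(-25 + (-1*13)/2) = 114*(-25 + (½)*(-13)) = 114*(-25 - 13/2) = 114*(-63/2) = -3591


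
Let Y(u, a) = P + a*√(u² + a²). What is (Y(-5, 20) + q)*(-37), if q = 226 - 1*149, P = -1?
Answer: -2812 - 3700*√17 ≈ -18068.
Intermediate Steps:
q = 77 (q = 226 - 149 = 77)
Y(u, a) = -1 + a*√(a² + u²) (Y(u, a) = -1 + a*√(u² + a²) = -1 + a*√(a² + u²))
(Y(-5, 20) + q)*(-37) = ((-1 + 20*√(20² + (-5)²)) + 77)*(-37) = ((-1 + 20*√(400 + 25)) + 77)*(-37) = ((-1 + 20*√425) + 77)*(-37) = ((-1 + 20*(5*√17)) + 77)*(-37) = ((-1 + 100*√17) + 77)*(-37) = (76 + 100*√17)*(-37) = -2812 - 3700*√17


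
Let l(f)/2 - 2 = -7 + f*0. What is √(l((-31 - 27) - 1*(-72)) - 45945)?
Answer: I*√45955 ≈ 214.37*I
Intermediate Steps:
l(f) = -10 (l(f) = 4 + 2*(-7 + f*0) = 4 + 2*(-7 + 0) = 4 + 2*(-7) = 4 - 14 = -10)
√(l((-31 - 27) - 1*(-72)) - 45945) = √(-10 - 45945) = √(-45955) = I*√45955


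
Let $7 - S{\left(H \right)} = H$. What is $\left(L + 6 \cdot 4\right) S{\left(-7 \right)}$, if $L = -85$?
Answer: $-854$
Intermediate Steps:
$S{\left(H \right)} = 7 - H$
$\left(L + 6 \cdot 4\right) S{\left(-7 \right)} = \left(-85 + 6 \cdot 4\right) \left(7 - -7\right) = \left(-85 + 24\right) \left(7 + 7\right) = \left(-61\right) 14 = -854$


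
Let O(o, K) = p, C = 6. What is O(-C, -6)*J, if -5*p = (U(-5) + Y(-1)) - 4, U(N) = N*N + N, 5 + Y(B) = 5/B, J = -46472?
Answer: 278832/5 ≈ 55766.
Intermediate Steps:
Y(B) = -5 + 5/B
U(N) = N + N**2 (U(N) = N**2 + N = N + N**2)
p = -6/5 (p = -((-5*(1 - 5) + (-5 + 5/(-1))) - 4)/5 = -((-5*(-4) + (-5 + 5*(-1))) - 4)/5 = -((20 + (-5 - 5)) - 4)/5 = -((20 - 10) - 4)/5 = -(10 - 4)/5 = -1/5*6 = -6/5 ≈ -1.2000)
O(o, K) = -6/5
O(-C, -6)*J = -6/5*(-46472) = 278832/5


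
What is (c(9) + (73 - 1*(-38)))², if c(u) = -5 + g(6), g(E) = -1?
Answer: 11025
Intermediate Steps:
c(u) = -6 (c(u) = -5 - 1 = -6)
(c(9) + (73 - 1*(-38)))² = (-6 + (73 - 1*(-38)))² = (-6 + (73 + 38))² = (-6 + 111)² = 105² = 11025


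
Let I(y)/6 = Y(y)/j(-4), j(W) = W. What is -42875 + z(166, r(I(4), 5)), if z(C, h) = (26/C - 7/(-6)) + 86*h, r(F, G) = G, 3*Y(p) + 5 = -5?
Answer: -21136951/498 ≈ -42444.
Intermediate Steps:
Y(p) = -10/3 (Y(p) = -5/3 + (1/3)*(-5) = -5/3 - 5/3 = -10/3)
I(y) = 5 (I(y) = 6*(-10/3/(-4)) = 6*(-10/3*(-1/4)) = 6*(5/6) = 5)
z(C, h) = 7/6 + 26/C + 86*h (z(C, h) = (26/C - 7*(-1/6)) + 86*h = (26/C + 7/6) + 86*h = (7/6 + 26/C) + 86*h = 7/6 + 26/C + 86*h)
-42875 + z(166, r(I(4), 5)) = -42875 + (7/6 + 26/166 + 86*5) = -42875 + (7/6 + 26*(1/166) + 430) = -42875 + (7/6 + 13/83 + 430) = -42875 + 214799/498 = -21136951/498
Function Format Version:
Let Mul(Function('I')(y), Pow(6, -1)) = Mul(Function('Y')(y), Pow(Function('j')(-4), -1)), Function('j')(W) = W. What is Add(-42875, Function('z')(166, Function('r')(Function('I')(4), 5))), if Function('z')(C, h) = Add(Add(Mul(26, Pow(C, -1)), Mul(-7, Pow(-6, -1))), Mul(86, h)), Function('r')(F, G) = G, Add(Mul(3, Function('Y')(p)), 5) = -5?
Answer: Rational(-21136951, 498) ≈ -42444.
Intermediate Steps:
Function('Y')(p) = Rational(-10, 3) (Function('Y')(p) = Add(Rational(-5, 3), Mul(Rational(1, 3), -5)) = Add(Rational(-5, 3), Rational(-5, 3)) = Rational(-10, 3))
Function('I')(y) = 5 (Function('I')(y) = Mul(6, Mul(Rational(-10, 3), Pow(-4, -1))) = Mul(6, Mul(Rational(-10, 3), Rational(-1, 4))) = Mul(6, Rational(5, 6)) = 5)
Function('z')(C, h) = Add(Rational(7, 6), Mul(26, Pow(C, -1)), Mul(86, h)) (Function('z')(C, h) = Add(Add(Mul(26, Pow(C, -1)), Mul(-7, Rational(-1, 6))), Mul(86, h)) = Add(Add(Mul(26, Pow(C, -1)), Rational(7, 6)), Mul(86, h)) = Add(Add(Rational(7, 6), Mul(26, Pow(C, -1))), Mul(86, h)) = Add(Rational(7, 6), Mul(26, Pow(C, -1)), Mul(86, h)))
Add(-42875, Function('z')(166, Function('r')(Function('I')(4), 5))) = Add(-42875, Add(Rational(7, 6), Mul(26, Pow(166, -1)), Mul(86, 5))) = Add(-42875, Add(Rational(7, 6), Mul(26, Rational(1, 166)), 430)) = Add(-42875, Add(Rational(7, 6), Rational(13, 83), 430)) = Add(-42875, Rational(214799, 498)) = Rational(-21136951, 498)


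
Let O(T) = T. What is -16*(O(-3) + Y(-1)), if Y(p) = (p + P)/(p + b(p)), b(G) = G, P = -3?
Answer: 16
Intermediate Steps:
Y(p) = (-3 + p)/(2*p) (Y(p) = (p - 3)/(p + p) = (-3 + p)/((2*p)) = (-3 + p)*(1/(2*p)) = (-3 + p)/(2*p))
-16*(O(-3) + Y(-1)) = -16*(-3 + (½)*(-3 - 1)/(-1)) = -16*(-3 + (½)*(-1)*(-4)) = -16*(-3 + 2) = -16*(-1) = 16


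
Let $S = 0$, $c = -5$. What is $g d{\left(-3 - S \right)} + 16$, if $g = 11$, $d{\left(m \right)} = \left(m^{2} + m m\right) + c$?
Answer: $159$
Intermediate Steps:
$d{\left(m \right)} = -5 + 2 m^{2}$ ($d{\left(m \right)} = \left(m^{2} + m m\right) - 5 = \left(m^{2} + m^{2}\right) - 5 = 2 m^{2} - 5 = -5 + 2 m^{2}$)
$g d{\left(-3 - S \right)} + 16 = 11 \left(-5 + 2 \left(-3 - 0\right)^{2}\right) + 16 = 11 \left(-5 + 2 \left(-3 + 0\right)^{2}\right) + 16 = 11 \left(-5 + 2 \left(-3\right)^{2}\right) + 16 = 11 \left(-5 + 2 \cdot 9\right) + 16 = 11 \left(-5 + 18\right) + 16 = 11 \cdot 13 + 16 = 143 + 16 = 159$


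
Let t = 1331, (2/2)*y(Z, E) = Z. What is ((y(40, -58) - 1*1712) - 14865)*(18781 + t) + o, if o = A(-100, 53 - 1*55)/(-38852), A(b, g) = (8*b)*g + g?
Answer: -6460934990143/19426 ≈ -3.3259e+8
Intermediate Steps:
y(Z, E) = Z
A(b, g) = g + 8*b*g (A(b, g) = 8*b*g + g = g + 8*b*g)
o = -799/19426 (o = ((53 - 1*55)*(1 + 8*(-100)))/(-38852) = ((53 - 55)*(1 - 800))*(-1/38852) = -2*(-799)*(-1/38852) = 1598*(-1/38852) = -799/19426 ≈ -0.041130)
((y(40, -58) - 1*1712) - 14865)*(18781 + t) + o = ((40 - 1*1712) - 14865)*(18781 + 1331) - 799/19426 = ((40 - 1712) - 14865)*20112 - 799/19426 = (-1672 - 14865)*20112 - 799/19426 = -16537*20112 - 799/19426 = -332592144 - 799/19426 = -6460934990143/19426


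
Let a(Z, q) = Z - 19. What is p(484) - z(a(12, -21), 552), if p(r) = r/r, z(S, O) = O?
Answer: -551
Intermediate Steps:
a(Z, q) = -19 + Z
p(r) = 1
p(484) - z(a(12, -21), 552) = 1 - 1*552 = 1 - 552 = -551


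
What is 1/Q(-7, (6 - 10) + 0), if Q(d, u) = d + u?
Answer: -1/11 ≈ -0.090909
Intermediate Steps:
1/Q(-7, (6 - 10) + 0) = 1/(-7 + ((6 - 10) + 0)) = 1/(-7 + (-4 + 0)) = 1/(-7 - 4) = 1/(-11) = -1/11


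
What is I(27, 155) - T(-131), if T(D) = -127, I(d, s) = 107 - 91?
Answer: 143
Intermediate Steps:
I(d, s) = 16
I(27, 155) - T(-131) = 16 - 1*(-127) = 16 + 127 = 143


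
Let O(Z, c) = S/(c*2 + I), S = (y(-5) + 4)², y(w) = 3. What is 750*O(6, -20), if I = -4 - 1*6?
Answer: -735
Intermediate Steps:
I = -10 (I = -4 - 6 = -10)
S = 49 (S = (3 + 4)² = 7² = 49)
O(Z, c) = 49/(-10 + 2*c) (O(Z, c) = 49/(c*2 - 10) = 49/(2*c - 10) = 49/(-10 + 2*c))
750*O(6, -20) = 750*(49/(2*(-5 - 20))) = 750*((49/2)/(-25)) = 750*((49/2)*(-1/25)) = 750*(-49/50) = -735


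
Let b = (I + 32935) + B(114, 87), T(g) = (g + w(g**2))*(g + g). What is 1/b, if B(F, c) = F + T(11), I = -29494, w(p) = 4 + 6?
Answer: 1/4017 ≈ 0.00024894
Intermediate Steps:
w(p) = 10
T(g) = 2*g*(10 + g) (T(g) = (g + 10)*(g + g) = (10 + g)*(2*g) = 2*g*(10 + g))
B(F, c) = 462 + F (B(F, c) = F + 2*11*(10 + 11) = F + 2*11*21 = F + 462 = 462 + F)
b = 4017 (b = (-29494 + 32935) + (462 + 114) = 3441 + 576 = 4017)
1/b = 1/4017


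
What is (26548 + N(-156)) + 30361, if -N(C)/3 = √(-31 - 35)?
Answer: 56909 - 3*I*√66 ≈ 56909.0 - 24.372*I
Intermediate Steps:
N(C) = -3*I*√66 (N(C) = -3*√(-31 - 35) = -3*I*√66)
(26548 + N(-156)) + 30361 = (26548 - 3*I*√66) + 30361 = 56909 - 3*I*√66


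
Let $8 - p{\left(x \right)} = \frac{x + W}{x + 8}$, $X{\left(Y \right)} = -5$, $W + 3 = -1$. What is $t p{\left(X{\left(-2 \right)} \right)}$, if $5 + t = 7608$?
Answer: $83633$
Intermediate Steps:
$W = -4$ ($W = -3 - 1 = -4$)
$p{\left(x \right)} = 8 - \frac{-4 + x}{8 + x}$ ($p{\left(x \right)} = 8 - \frac{x - 4}{x + 8} = 8 - \frac{-4 + x}{8 + x}$)
$t = 7603$ ($t = -5 + 7608 = 7603$)
$t p{\left(X{\left(-2 \right)} \right)} = 7603 \frac{68 + 7 \left(-5\right)}{8 - 5} = 7603 \frac{68 - 35}{3} = 7603 \cdot \frac{1}{3} \cdot 33 = 7603 \cdot 11 = 83633$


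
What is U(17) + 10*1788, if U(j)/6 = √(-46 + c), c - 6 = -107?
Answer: 17880 + 42*I*√3 ≈ 17880.0 + 72.746*I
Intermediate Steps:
c = -101 (c = 6 - 107 = -101)
U(j) = 42*I*√3 (U(j) = 6*√(-46 - 101) = 6*√(-147) = 6*(7*I*√3) = 42*I*√3)
U(17) + 10*1788 = 42*I*√3 + 10*1788 = 42*I*√3 + 17880 = 17880 + 42*I*√3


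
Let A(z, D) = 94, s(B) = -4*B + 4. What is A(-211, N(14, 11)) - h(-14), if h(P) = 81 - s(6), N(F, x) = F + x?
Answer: -7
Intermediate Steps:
s(B) = 4 - 4*B
h(P) = 101 (h(P) = 81 - (4 - 4*6) = 81 - (4 - 24) = 81 - 1*(-20) = 81 + 20 = 101)
A(-211, N(14, 11)) - h(-14) = 94 - 1*101 = 94 - 101 = -7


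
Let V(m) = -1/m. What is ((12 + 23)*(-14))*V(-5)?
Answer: -98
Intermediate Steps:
((12 + 23)*(-14))*V(-5) = ((12 + 23)*(-14))*(-1/(-5)) = (35*(-14))*(-1*(-1/5)) = -490*1/5 = -98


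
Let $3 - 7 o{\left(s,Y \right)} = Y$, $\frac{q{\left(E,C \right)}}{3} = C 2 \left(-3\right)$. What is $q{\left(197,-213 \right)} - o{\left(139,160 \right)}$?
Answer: $\frac{26995}{7} \approx 3856.4$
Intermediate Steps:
$q{\left(E,C \right)} = - 18 C$ ($q{\left(E,C \right)} = 3 C 2 \left(-3\right) = 3 \cdot 2 C \left(-3\right) = 3 \left(- 6 C\right) = - 18 C$)
$o{\left(s,Y \right)} = \frac{3}{7} - \frac{Y}{7}$
$q{\left(197,-213 \right)} - o{\left(139,160 \right)} = \left(-18\right) \left(-213\right) - \left(\frac{3}{7} - \frac{160}{7}\right) = 3834 - \left(\frac{3}{7} - \frac{160}{7}\right) = 3834 - - \frac{157}{7} = 3834 + \frac{157}{7} = \frac{26995}{7}$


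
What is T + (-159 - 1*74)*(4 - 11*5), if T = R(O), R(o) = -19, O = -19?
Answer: 11864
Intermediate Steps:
T = -19
T + (-159 - 1*74)*(4 - 11*5) = -19 + (-159 - 1*74)*(4 - 11*5) = -19 + (-159 - 74)*(4 - 55) = -19 - 233*(-51) = -19 + 11883 = 11864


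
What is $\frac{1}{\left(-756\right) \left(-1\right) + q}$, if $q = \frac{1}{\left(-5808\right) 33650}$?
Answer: $\frac{195439200}{147752035199} \approx 0.0013228$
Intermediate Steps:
$q = - \frac{1}{195439200}$ ($q = \left(- \frac{1}{5808}\right) \frac{1}{33650} = - \frac{1}{195439200} \approx -5.1167 \cdot 10^{-9}$)
$\frac{1}{\left(-756\right) \left(-1\right) + q} = \frac{1}{\left(-756\right) \left(-1\right) - \frac{1}{195439200}} = \frac{1}{756 - \frac{1}{195439200}} = \frac{1}{\frac{147752035199}{195439200}} = \frac{195439200}{147752035199}$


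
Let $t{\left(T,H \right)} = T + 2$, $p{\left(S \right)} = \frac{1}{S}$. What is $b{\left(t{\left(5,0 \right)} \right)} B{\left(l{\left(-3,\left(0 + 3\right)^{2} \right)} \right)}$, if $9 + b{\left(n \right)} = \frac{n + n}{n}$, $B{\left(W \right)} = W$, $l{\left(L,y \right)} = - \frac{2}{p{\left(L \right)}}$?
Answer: $-42$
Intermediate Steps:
$t{\left(T,H \right)} = 2 + T$
$l{\left(L,y \right)} = - 2 L$ ($l{\left(L,y \right)} = - \frac{2}{\frac{1}{L}} = - 2 L$)
$b{\left(n \right)} = -7$ ($b{\left(n \right)} = -9 + \frac{n + n}{n} = -9 + \frac{2 n}{n} = -9 + 2 = -7$)
$b{\left(t{\left(5,0 \right)} \right)} B{\left(l{\left(-3,\left(0 + 3\right)^{2} \right)} \right)} = - 7 \left(\left(-2\right) \left(-3\right)\right) = \left(-7\right) 6 = -42$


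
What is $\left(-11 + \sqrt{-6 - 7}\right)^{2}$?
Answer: $\left(11 - i \sqrt{13}\right)^{2} \approx 108.0 - 79.322 i$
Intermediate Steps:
$\left(-11 + \sqrt{-6 - 7}\right)^{2} = \left(-11 + \sqrt{-13}\right)^{2} = \left(-11 + i \sqrt{13}\right)^{2}$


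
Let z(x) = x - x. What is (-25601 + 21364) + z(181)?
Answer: -4237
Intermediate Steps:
z(x) = 0
(-25601 + 21364) + z(181) = (-25601 + 21364) + 0 = -4237 + 0 = -4237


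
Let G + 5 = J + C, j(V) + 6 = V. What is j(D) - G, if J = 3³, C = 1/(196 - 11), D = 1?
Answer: -4996/185 ≈ -27.005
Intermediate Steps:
C = 1/185 ≈ 0.0054054
J = 27
j(V) = -6 + V
G = 4071/185 (G = -5 + (27 + 1/185) = -5 + 4996/185 = 4071/185 ≈ 22.005)
j(D) - G = (-6 + 1) - 1*4071/185 = -5 - 4071/185 = -4996/185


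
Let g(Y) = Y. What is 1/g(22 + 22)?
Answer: 1/44 ≈ 0.022727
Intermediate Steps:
1/g(22 + 22) = 1/(22 + 22) = 1/44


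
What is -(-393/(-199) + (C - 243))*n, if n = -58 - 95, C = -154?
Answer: -12027330/199 ≈ -60439.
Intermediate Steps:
n = -153
-(-393/(-199) + (C - 243))*n = -(-393/(-199) + (-154 - 243))*(-153) = -(-393*(-1/199) - 397)*(-153) = -(393/199 - 397)*(-153) = -(-78610)*(-153)/199 = -1*12027330/199 = -12027330/199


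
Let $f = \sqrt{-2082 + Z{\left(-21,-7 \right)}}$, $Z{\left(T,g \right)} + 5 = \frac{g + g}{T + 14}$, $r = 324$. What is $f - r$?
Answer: $-324 + i \sqrt{2085} \approx -324.0 + 45.662 i$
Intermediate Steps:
$Z{\left(T,g \right)} = -5 + \frac{2 g}{14 + T}$ ($Z{\left(T,g \right)} = -5 + \frac{g + g}{T + 14} = -5 + \frac{2 g}{14 + T}$)
$f = i \sqrt{2085}$ ($f = \sqrt{-2082 + \frac{-70 - -105 + 2 \left(-7\right)}{14 - 21}} = \sqrt{-2082 + \frac{-70 + 105 - 14}{-7}} = \sqrt{-2082 - 3} = \sqrt{-2085} = i \sqrt{2085} \approx 45.662 i$)
$f - r = i \sqrt{2085} - 324 = -324 + i \sqrt{2085}$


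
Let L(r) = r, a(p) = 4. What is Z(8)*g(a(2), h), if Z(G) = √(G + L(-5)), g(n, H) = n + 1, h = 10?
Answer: 5*√3 ≈ 8.6602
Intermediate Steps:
g(n, H) = 1 + n
Z(G) = √(-5 + G) (Z(G) = √(G - 5) = √(-5 + G))
Z(8)*g(a(2), h) = √(-5 + 8)*(1 + 4) = √3*5 = 5*√3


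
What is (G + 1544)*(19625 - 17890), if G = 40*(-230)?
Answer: -13283160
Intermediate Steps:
G = -9200
(G + 1544)*(19625 - 17890) = (-9200 + 1544)*(19625 - 17890) = -7656*1735 = -13283160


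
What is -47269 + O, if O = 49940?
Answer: 2671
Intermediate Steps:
-47269 + O = -47269 + 49940 = 2671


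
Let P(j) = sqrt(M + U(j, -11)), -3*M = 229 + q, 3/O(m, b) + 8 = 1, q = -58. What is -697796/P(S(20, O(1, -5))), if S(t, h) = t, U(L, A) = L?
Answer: 697796*I*sqrt(37)/37 ≈ 1.1472e+5*I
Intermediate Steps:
O(m, b) = -3/7 (O(m, b) = 3/(-8 + 1) = 3/(-7) = 3*(-1/7) = -3/7)
M = -57 (M = -(229 - 58)/3 = -1/3*171 = -57)
P(j) = sqrt(-57 + j)
-697796/P(S(20, O(1, -5))) = -697796/sqrt(-57 + 20) = -697796*(-I*sqrt(37)/37) = -(-697796)*I*sqrt(37)/37 = 697796*I*sqrt(37)/37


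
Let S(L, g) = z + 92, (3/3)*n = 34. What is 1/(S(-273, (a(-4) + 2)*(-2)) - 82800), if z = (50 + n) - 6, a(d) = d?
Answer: -1/82630 ≈ -1.2102e-5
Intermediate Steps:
n = 34
z = 78 (z = (50 + 34) - 6 = 84 - 6 = 78)
S(L, g) = 170 (S(L, g) = 78 + 92 = 170)
1/(S(-273, (a(-4) + 2)*(-2)) - 82800) = 1/(170 - 82800) = 1/(-82630) = -1/82630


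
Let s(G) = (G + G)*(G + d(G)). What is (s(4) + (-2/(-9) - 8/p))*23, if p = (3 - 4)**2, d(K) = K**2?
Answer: 31510/9 ≈ 3501.1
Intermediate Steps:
p = 1 (p = (-1)**2 = 1)
s(G) = 2*G*(G + G**2) (s(G) = (G + G)*(G + G**2) = (2*G)*(G + G**2) = 2*G*(G + G**2))
(s(4) + (-2/(-9) - 8/p))*23 = (2*4**2*(1 + 4) + (-2/(-9) - 8/1))*23 = (2*16*5 + (-2*(-1/9) - 8*1))*23 = (160 + (2/9 - 8))*23 = (160 - 70/9)*23 = (1370/9)*23 = 31510/9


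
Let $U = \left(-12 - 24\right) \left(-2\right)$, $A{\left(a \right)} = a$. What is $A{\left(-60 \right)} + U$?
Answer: $12$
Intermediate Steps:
$U = 72$ ($U = \left(-36\right) \left(-2\right) = 72$)
$A{\left(-60 \right)} + U = -60 + 72 = 12$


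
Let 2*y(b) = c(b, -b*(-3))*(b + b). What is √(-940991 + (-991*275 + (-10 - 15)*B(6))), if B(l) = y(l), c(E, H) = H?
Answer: 2*I*√304054 ≈ 1102.8*I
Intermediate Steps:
y(b) = 3*b² (y(b) = ((-b*(-3))*(b + b))/2 = ((3*b)*(2*b))/2 = (6*b²)/2 = 3*b²)
B(l) = 3*l²
√(-940991 + (-991*275 + (-10 - 15)*B(6))) = √(-940991 + (-991*275 + (-10 - 15)*(3*6²))) = √(-940991 + (-272525 - 75*36)) = √(-940991 + (-272525 - 25*108)) = √(-940991 + (-272525 - 2700)) = √(-940991 - 275225) = √(-1216216) = 2*I*√304054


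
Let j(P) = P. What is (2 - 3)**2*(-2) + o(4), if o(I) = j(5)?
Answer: 3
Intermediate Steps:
o(I) = 5
(2 - 3)**2*(-2) + o(4) = (2 - 3)**2*(-2) + 5 = (-1)**2*(-2) + 5 = 1*(-2) + 5 = -2 + 5 = 3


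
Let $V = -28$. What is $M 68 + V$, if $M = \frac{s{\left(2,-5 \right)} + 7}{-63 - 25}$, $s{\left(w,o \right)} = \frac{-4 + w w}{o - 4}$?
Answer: $- \frac{735}{22} \approx -33.409$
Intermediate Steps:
$s{\left(w,o \right)} = \frac{-4 + w^{2}}{-4 + o}$
$M = - \frac{7}{88}$ ($M = \frac{\frac{-4 + 2^{2}}{-4 - 5} + 7}{-63 - 25} = \frac{\frac{-4 + 4}{-9} + 7}{-88} = \left(\left(- \frac{1}{9}\right) 0 + 7\right) \left(- \frac{1}{88}\right) = \left(0 + 7\right) \left(- \frac{1}{88}\right) = 7 \left(- \frac{1}{88}\right) = - \frac{7}{88} \approx -0.079545$)
$M 68 + V = \left(- \frac{7}{88}\right) 68 - 28 = - \frac{119}{22} - 28 = - \frac{735}{22}$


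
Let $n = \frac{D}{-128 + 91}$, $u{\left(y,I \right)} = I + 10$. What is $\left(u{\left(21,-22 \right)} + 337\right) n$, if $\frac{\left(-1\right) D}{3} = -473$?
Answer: $- \frac{461175}{37} \approx -12464.0$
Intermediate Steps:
$D = 1419$ ($D = \left(-3\right) \left(-473\right) = 1419$)
$u{\left(y,I \right)} = 10 + I$
$n = - \frac{1419}{37}$ ($n = \frac{1419}{-128 + 91} = \frac{1419}{-37} = 1419 \left(- \frac{1}{37}\right) = - \frac{1419}{37} \approx -38.351$)
$\left(u{\left(21,-22 \right)} + 337\right) n = \left(\left(10 - 22\right) + 337\right) \left(- \frac{1419}{37}\right) = \left(-12 + 337\right) \left(- \frac{1419}{37}\right) = 325 \left(- \frac{1419}{37}\right) = - \frac{461175}{37}$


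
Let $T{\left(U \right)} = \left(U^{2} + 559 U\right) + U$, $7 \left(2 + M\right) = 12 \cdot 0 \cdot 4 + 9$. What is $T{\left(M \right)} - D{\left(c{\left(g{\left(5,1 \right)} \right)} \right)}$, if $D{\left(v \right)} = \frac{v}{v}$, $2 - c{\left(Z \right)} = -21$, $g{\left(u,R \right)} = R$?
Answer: $- \frac{19624}{49} \approx -400.49$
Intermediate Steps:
$c{\left(Z \right)} = 23$ ($c{\left(Z \right)} = 2 - -21 = 2 + 21 = 23$)
$D{\left(v \right)} = 1$
$M = - \frac{5}{7}$ ($M = -2 + \frac{12 \cdot 0 \cdot 4 + 9}{7} = -2 + \frac{12 \cdot 0 + 9}{7} = -2 + \frac{0 + 9}{7} = -2 + \frac{1}{7} \cdot 9 = -2 + \frac{9}{7} = - \frac{5}{7} \approx -0.71429$)
$T{\left(U \right)} = U^{2} + 560 U$
$T{\left(M \right)} - D{\left(c{\left(g{\left(5,1 \right)} \right)} \right)} = - \frac{5 \left(560 - \frac{5}{7}\right)}{7} - 1 = \left(- \frac{5}{7}\right) \frac{3915}{7} - 1 = - \frac{19575}{49} - 1 = - \frac{19624}{49}$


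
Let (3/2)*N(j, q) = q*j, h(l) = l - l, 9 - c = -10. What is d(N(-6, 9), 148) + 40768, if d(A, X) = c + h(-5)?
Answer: 40787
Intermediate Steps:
c = 19 (c = 9 - 1*(-10) = 9 + 10 = 19)
h(l) = 0
N(j, q) = 2*j*q/3 (N(j, q) = 2*(q*j)/3 = 2*(j*q)/3 = 2*j*q/3)
d(A, X) = 19 (d(A, X) = 19 + 0 = 19)
d(N(-6, 9), 148) + 40768 = 19 + 40768 = 40787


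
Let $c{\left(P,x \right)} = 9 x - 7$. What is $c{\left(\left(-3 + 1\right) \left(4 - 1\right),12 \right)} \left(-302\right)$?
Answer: $-30502$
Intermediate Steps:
$c{\left(P,x \right)} = -7 + 9 x$
$c{\left(\left(-3 + 1\right) \left(4 - 1\right),12 \right)} \left(-302\right) = \left(-7 + 9 \cdot 12\right) \left(-302\right) = \left(-7 + 108\right) \left(-302\right) = 101 \left(-302\right) = -30502$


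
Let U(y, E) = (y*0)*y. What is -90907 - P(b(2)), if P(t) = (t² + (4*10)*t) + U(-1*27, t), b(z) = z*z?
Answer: -91083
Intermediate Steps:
U(y, E) = 0 (U(y, E) = 0*y = 0)
b(z) = z²
P(t) = t² + 40*t (P(t) = (t² + (4*10)*t) + 0 = (t² + 40*t) + 0 = t² + 40*t)
-90907 - P(b(2)) = -90907 - 2²*(40 + 2²) = -90907 - 4*(40 + 4) = -90907 - 4*44 = -90907 - 1*176 = -90907 - 176 = -91083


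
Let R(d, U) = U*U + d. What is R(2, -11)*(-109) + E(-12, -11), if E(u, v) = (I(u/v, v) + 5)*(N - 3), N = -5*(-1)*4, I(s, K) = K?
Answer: -13509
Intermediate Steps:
R(d, U) = d + U² (R(d, U) = U² + d = d + U²)
N = 20 (N = 5*4 = 20)
E(u, v) = 85 + 17*v (E(u, v) = (v + 5)*(20 - 3) = (5 + v)*17 = 85 + 17*v)
R(2, -11)*(-109) + E(-12, -11) = (2 + (-11)²)*(-109) + (85 + 17*(-11)) = (2 + 121)*(-109) + (85 - 187) = 123*(-109) - 102 = -13407 - 102 = -13509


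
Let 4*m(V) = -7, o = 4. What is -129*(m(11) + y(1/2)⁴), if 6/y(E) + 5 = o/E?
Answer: -7353/4 ≈ -1838.3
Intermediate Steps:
m(V) = -7/4 (m(V) = (¼)*(-7) = -7/4)
y(E) = 6/(-5 + 4/E)
-129*(m(11) + y(1/2)⁴) = -129*(-7/4 + (-6/(2*(-4 + 5/2)))⁴) = -129*(-7/4 + (-6*½/(-4 + 5*(½)))⁴) = -129*(-7/4 + (-6*½/(-4 + 5/2))⁴) = -129*(-7/4 + (-6*½/(-3/2))⁴) = -129*(-7/4 + (-6*½*(-⅔))⁴) = -129*(-7/4 + 2⁴) = -129*(-7/4 + 16) = -129*57/4 = -7353/4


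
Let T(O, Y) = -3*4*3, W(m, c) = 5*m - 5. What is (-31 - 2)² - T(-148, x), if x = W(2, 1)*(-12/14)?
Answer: 1125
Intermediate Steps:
W(m, c) = -5 + 5*m
x = -30/7 (x = (-5 + 5*2)*(-12/14) = (-5 + 10)*(-12*1/14) = 5*(-6/7) = -30/7 ≈ -4.2857)
T(O, Y) = -36 (T(O, Y) = -12*3 = -36)
(-31 - 2)² - T(-148, x) = (-31 - 2)² - 1*(-36) = (-33)² + 36 = 1089 + 36 = 1125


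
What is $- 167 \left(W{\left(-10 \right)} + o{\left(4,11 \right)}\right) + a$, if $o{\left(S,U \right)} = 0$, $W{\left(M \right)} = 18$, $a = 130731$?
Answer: $127725$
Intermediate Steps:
$- 167 \left(W{\left(-10 \right)} + o{\left(4,11 \right)}\right) + a = - 167 \left(18 + 0\right) + 130731 = \left(-167\right) 18 + 130731 = -3006 + 130731 = 127725$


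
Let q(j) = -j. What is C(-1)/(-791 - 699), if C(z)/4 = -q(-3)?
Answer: 6/745 ≈ 0.0080537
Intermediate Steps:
C(z) = -12 (C(z) = 4*(-(-1)*(-3)) = 4*(-1*3) = 4*(-3) = -12)
C(-1)/(-791 - 699) = -12/(-791 - 699) = -12/(-1490) = -1/1490*(-12) = 6/745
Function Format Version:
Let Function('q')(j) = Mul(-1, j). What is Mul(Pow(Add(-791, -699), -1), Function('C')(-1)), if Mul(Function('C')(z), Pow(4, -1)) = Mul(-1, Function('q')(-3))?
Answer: Rational(6, 745) ≈ 0.0080537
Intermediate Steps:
Function('C')(z) = -12 (Function('C')(z) = Mul(4, Mul(-1, Mul(-1, -3))) = Mul(4, Mul(-1, 3)) = Mul(4, -3) = -12)
Mul(Pow(Add(-791, -699), -1), Function('C')(-1)) = Mul(Pow(Add(-791, -699), -1), -12) = Mul(Pow(-1490, -1), -12) = Mul(Rational(-1, 1490), -12) = Rational(6, 745)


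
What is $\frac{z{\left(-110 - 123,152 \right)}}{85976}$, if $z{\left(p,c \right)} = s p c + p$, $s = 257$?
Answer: $- \frac{9102145}{85976} \approx -105.87$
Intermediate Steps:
$z{\left(p,c \right)} = p + 257 c p$ ($z{\left(p,c \right)} = 257 p c + p = 257 c p + p = p + 257 c p$)
$\frac{z{\left(-110 - 123,152 \right)}}{85976} = \frac{\left(-110 - 123\right) \left(1 + 257 \cdot 152\right)}{85976} = - 233 \left(1 + 39064\right) \frac{1}{85976} = \left(-233\right) 39065 \cdot \frac{1}{85976} = \left(-9102145\right) \frac{1}{85976} = - \frac{9102145}{85976}$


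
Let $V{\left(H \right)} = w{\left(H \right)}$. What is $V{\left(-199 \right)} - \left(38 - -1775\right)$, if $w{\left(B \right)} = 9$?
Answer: $-1804$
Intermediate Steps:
$V{\left(H \right)} = 9$
$V{\left(-199 \right)} - \left(38 - -1775\right) = 9 - \left(38 - -1775\right) = 9 - \left(38 + 1775\right) = 9 - 1813 = -1804$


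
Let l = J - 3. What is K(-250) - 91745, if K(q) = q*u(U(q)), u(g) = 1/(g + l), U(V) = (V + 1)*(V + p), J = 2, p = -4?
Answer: -1160482555/12649 ≈ -91745.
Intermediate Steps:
l = -1 (l = 2 - 3 = -1)
U(V) = (1 + V)*(-4 + V) (U(V) = (V + 1)*(V - 4) = (1 + V)*(-4 + V))
u(g) = 1/(-1 + g) (u(g) = 1/(g - 1) = 1/(-1 + g))
K(q) = q/(-5 + q² - 3*q) (K(q) = q/(-1 + (-4 + q² - 3*q)) = q/(-5 + q² - 3*q))
K(-250) - 91745 = -250/(-5 + (-250)² - 3*(-250)) - 91745 = -250/(-5 + 62500 + 750) - 91745 = -250/63245 - 91745 = -250*1/63245 - 91745 = -50/12649 - 91745 = -1160482555/12649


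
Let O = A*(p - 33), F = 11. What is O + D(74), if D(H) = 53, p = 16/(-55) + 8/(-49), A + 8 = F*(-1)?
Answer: 1855856/2695 ≈ 688.63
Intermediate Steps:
A = -19 (A = -8 + 11*(-1) = -8 - 11 = -19)
p = -1224/2695 (p = 16*(-1/55) + 8*(-1/49) = -16/55 - 8/49 = -1224/2695 ≈ -0.45417)
O = 1713021/2695 (O = -19*(-1224/2695 - 33) = -19*(-90159/2695) = 1713021/2695 ≈ 635.63)
O + D(74) = 1713021/2695 + 53 = 1855856/2695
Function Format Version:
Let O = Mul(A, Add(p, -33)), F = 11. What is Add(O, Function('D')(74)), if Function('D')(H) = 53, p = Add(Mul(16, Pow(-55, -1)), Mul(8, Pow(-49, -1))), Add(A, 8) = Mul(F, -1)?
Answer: Rational(1855856, 2695) ≈ 688.63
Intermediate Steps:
A = -19 (A = Add(-8, Mul(11, -1)) = Add(-8, -11) = -19)
p = Rational(-1224, 2695) (p = Add(Mul(16, Rational(-1, 55)), Mul(8, Rational(-1, 49))) = Add(Rational(-16, 55), Rational(-8, 49)) = Rational(-1224, 2695) ≈ -0.45417)
O = Rational(1713021, 2695) (O = Mul(-19, Add(Rational(-1224, 2695), -33)) = Mul(-19, Rational(-90159, 2695)) = Rational(1713021, 2695) ≈ 635.63)
Add(O, Function('D')(74)) = Add(Rational(1713021, 2695), 53) = Rational(1855856, 2695)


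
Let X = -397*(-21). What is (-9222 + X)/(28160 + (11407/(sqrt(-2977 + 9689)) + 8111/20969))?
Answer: -73551117209773418280/2340313307281018935623 + 8877693505184790*sqrt(1678)/2340313307281018935623 ≈ -0.031273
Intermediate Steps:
X = 8337
(-9222 + X)/(28160 + (11407/(sqrt(-2977 + 9689)) + 8111/20969)) = (-9222 + 8337)/(28160 + (11407/(sqrt(-2977 + 9689)) + 8111/20969)) = -885/(28160 + (11407/(sqrt(6712)) + 8111*(1/20969))) = -885/(28160 + (11407/((2*sqrt(1678))) + 8111/20969)) = -885/(28160 + (11407*(sqrt(1678)/3356) + 8111/20969)) = -885/(28160 + (11407*sqrt(1678)/3356 + 8111/20969)) = -885/(28160 + (8111/20969 + 11407*sqrt(1678)/3356)) = -885/(590495151/20969 + 11407*sqrt(1678)/3356)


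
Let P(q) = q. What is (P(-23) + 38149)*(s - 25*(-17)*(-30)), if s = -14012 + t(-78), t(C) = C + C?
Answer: -1026275668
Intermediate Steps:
t(C) = 2*C
s = -14168 (s = -14012 + 2*(-78) = -14012 - 156 = -14168)
(P(-23) + 38149)*(s - 25*(-17)*(-30)) = (-23 + 38149)*(-14168 - 25*(-17)*(-30)) = 38126*(-14168 + 425*(-30)) = 38126*(-14168 - 12750) = 38126*(-26918) = -1026275668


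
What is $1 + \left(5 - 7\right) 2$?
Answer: $-3$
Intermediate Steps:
$1 + \left(5 - 7\right) 2 = 1 - 4 = -3$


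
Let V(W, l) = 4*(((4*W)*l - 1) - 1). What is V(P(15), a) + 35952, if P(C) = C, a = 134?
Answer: 68104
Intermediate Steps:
V(W, l) = -8 + 16*W*l (V(W, l) = 4*((4*W*l - 1) - 1) = 4*((-1 + 4*W*l) - 1) = 4*(-2 + 4*W*l) = -8 + 16*W*l)
V(P(15), a) + 35952 = (-8 + 16*15*134) + 35952 = (-8 + 32160) + 35952 = 32152 + 35952 = 68104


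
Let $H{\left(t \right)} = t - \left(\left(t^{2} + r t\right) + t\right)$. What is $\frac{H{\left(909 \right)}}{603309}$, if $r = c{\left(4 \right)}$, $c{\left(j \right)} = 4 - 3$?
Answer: $- \frac{39390}{28729} \approx -1.3711$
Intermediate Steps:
$c{\left(j \right)} = 1$
$r = 1$
$H{\left(t \right)} = - t - t^{2}$ ($H{\left(t \right)} = t - \left(\left(t^{2} + 1 t\right) + t\right) = t - \left(\left(t^{2} + t\right) + t\right) = t - \left(\left(t + t^{2}\right) + t\right) = t - \left(t^{2} + 2 t\right) = - t - t^{2}$)
$\frac{H{\left(909 \right)}}{603309} = \frac{\left(-1\right) 909 \left(1 + 909\right)}{603309} = \left(-1\right) 909 \cdot 910 \cdot \frac{1}{603309} = \left(-827190\right) \frac{1}{603309} = - \frac{39390}{28729}$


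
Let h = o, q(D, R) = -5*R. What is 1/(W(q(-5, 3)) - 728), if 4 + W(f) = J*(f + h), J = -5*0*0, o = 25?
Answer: -1/732 ≈ -0.0013661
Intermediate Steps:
h = 25
J = 0 (J = 0*0 = 0)
W(f) = -4 (W(f) = -4 + 0*(f + 25) = -4 + 0*(25 + f) = -4 + 0 = -4)
1/(W(q(-5, 3)) - 728) = 1/(-4 - 728) = 1/(-732) = -1/732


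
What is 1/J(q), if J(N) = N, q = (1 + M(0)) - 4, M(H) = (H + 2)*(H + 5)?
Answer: ⅐ ≈ 0.14286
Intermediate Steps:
M(H) = (2 + H)*(5 + H)
q = 7 (q = (1 + (10 + 0² + 7*0)) - 4 = (1 + (10 + 0 + 0)) - 4 = (1 + 10) - 4 = 11 - 4 = 7)
1/J(q) = 1/7 = ⅐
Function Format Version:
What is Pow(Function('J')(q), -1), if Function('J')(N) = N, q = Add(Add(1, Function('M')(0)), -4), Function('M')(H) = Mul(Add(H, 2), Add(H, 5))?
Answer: Rational(1, 7) ≈ 0.14286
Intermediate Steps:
Function('M')(H) = Mul(Add(2, H), Add(5, H))
q = 7 (q = Add(Add(1, Add(10, Pow(0, 2), Mul(7, 0))), -4) = Add(Add(1, Add(10, 0, 0)), -4) = Add(Add(1, 10), -4) = Add(11, -4) = 7)
Pow(Function('J')(q), -1) = Pow(7, -1) = Rational(1, 7)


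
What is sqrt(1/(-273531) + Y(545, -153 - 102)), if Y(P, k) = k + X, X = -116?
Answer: I*sqrt(27757926427062)/273531 ≈ 19.261*I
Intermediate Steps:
Y(P, k) = -116 + k (Y(P, k) = k - 116 = -116 + k)
sqrt(1/(-273531) + Y(545, -153 - 102)) = sqrt(1/(-273531) + (-116 + (-153 - 102))) = sqrt(-1/273531 + (-116 - 255)) = sqrt(-1/273531 - 371) = sqrt(-101480002/273531) = I*sqrt(27757926427062)/273531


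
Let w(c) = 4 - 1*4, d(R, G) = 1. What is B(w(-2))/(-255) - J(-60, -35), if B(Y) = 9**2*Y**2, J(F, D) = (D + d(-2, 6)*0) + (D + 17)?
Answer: 53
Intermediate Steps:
w(c) = 0 (w(c) = 4 - 4 = 0)
J(F, D) = 17 + 2*D (J(F, D) = (D + 1*0) + (D + 17) = (D + 0) + (17 + D) = D + (17 + D) = 17 + 2*D)
B(Y) = 81*Y**2
B(w(-2))/(-255) - J(-60, -35) = (81*0**2)/(-255) - (17 + 2*(-35)) = (81*0)*(-1/255) - (17 - 70) = 0*(-1/255) - 1*(-53) = 0 + 53 = 53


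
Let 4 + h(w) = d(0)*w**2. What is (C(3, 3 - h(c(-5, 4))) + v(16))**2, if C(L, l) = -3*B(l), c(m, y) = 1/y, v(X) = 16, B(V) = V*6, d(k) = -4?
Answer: 52441/4 ≈ 13110.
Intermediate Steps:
B(V) = 6*V
h(w) = -4 - 4*w**2
C(L, l) = -18*l
(C(3, 3 - h(c(-5, 4))) + v(16))**2 = (-18*(3 - (-4 - 4*(1/4)**2)) + 16)**2 = (-18*(3 - (-4 - 4*1/16)) + 16)**2 = (-18*(3 - (-4 - 1/4)) + 16)**2 = (-18*(3 - 1*(-17/4)) + 16)**2 = (-18*(3 + 17/4) + 16)**2 = (-18*29/4 + 16)**2 = (-261/2 + 16)**2 = (-229/2)**2 = 52441/4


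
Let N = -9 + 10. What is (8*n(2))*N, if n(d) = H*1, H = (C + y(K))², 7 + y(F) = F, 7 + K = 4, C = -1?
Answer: 968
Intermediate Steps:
K = -3 (K = -7 + 4 = -3)
y(F) = -7 + F
N = 1
H = 121 (H = (-1 + (-7 - 3))² = (-1 - 10)² = (-11)² = 121)
n(d) = 121 (n(d) = 121*1 = 121)
(8*n(2))*N = (8*121)*1 = 968*1 = 968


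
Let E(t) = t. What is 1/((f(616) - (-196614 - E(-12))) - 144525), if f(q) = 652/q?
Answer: 154/8020021 ≈ 1.9202e-5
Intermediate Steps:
1/((f(616) - (-196614 - E(-12))) - 144525) = 1/((652/616 - (-196614 - 1*(-12))) - 144525) = 1/((652*(1/616) - (-196614 + 12)) - 144525) = 1/((163/154 - 1*(-196602)) - 144525) = 1/((163/154 + 196602) - 144525) = 1/(30276871/154 - 144525) = 1/(8020021/154) = 154/8020021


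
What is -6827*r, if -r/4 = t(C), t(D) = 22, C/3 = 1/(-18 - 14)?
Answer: 600776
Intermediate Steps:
C = -3/32 (C = 3/(-18 - 14) = 3/(-32) = 3*(-1/32) = -3/32 ≈ -0.093750)
r = -88 (r = -4*22 = -88)
-6827*r = -6827*(-88) = 600776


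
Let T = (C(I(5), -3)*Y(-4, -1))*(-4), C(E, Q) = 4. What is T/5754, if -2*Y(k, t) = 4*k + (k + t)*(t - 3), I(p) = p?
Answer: 16/2877 ≈ 0.0055614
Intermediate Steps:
Y(k, t) = -2*k - (-3 + t)*(k + t)/2 (Y(k, t) = -(4*k + (k + t)*(t - 3))/2 = -(4*k + (k + t)*(-3 + t))/2 = -(4*k + (-3 + t)*(k + t))/2 = -2*k - (-3 + t)*(k + t)/2)
T = 32 (T = (4*(-1/2*(-4) - 1/2*(-1)**2 + (3/2)*(-1) - 1/2*(-4)*(-1)))*(-4) = (4*(2 - 1/2*1 - 3/2 - 2))*(-4) = (4*(2 - 1/2 - 3/2 - 2))*(-4) = (4*(-2))*(-4) = -8*(-4) = 32)
T/5754 = 32/5754 = 32*(1/5754) = 16/2877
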